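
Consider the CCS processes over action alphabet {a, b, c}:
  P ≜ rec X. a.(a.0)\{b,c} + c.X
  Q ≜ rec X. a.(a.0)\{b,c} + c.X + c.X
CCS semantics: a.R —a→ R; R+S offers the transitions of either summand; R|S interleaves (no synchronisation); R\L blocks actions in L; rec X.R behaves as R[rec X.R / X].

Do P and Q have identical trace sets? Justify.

Reachable graph of P (3 states):
  s0 = rec X. a.(a.0)\{b,c} + c.X :: —a→ s1, —c→ s0
  s1 = (a.0)\{b,c} :: —a→ s2
  s2 = 0\{b,c} :: ∅
Reachable graph of Q (3 states):
  t0 = rec X. a.(a.0)\{b,c} + c.X + c.X :: —a→ t1, —c→ t0
  t1 = (a.0)\{b,c} :: —a→ t2
  t2 = 0\{b,c} :: ∅
Bisimilarity quotient blocks:
  B0 = {s0, t0}
  B1 = {s1, t1}
  B2 = {s2, t2}
s0 ∈ B0, t0 ∈ B0 → same block
Bisimilar ⇒ trace-equivalent.

traces(P) = traces(Q)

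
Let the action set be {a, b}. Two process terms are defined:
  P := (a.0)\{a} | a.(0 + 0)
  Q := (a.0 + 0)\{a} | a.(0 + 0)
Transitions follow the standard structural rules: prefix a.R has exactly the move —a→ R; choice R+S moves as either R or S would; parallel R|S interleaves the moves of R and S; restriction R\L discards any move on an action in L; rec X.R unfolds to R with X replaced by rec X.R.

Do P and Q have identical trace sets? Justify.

Reachable graph of P (2 states):
  m0 = (a.0)\{a} | a.(0 + 0) | =a=> m1
  m1 = (a.0)\{a} | (0 + 0) | deadlocked
Reachable graph of Q (2 states):
  n0 = (a.0 + 0)\{a} | a.(0 + 0) | =a=> n1
  n1 = (a.0 + 0)\{a} | (0 + 0) | deadlocked
Bisimilarity quotient blocks:
  B0 = {m0, n0}
  B1 = {m1, n1}
m0 ∈ B0, n0 ∈ B0 → same block
Bisimilar ⇒ trace-equivalent.

YES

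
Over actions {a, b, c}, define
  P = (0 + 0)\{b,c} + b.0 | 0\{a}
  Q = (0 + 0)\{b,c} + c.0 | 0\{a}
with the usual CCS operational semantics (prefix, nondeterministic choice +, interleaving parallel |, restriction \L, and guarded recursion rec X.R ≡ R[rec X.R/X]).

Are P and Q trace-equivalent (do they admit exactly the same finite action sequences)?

trace-distinct — witness ⟨b⟩

LTS(P): 2 reachable states
  u0 = (0 + 0)\{b,c} + b.0 | 0\{a} :: ··b··> u1
  u1 = 0 | 0\{a} :: ∅
LTS(Q): 2 reachable states
  v0 = (0 + 0)\{b,c} + c.0 | 0\{a} :: ··c··> v1
  v1 = 0 | 0\{a} :: ∅
Run σ = ⟨b⟩ on P: start {u0}
  [1] b ⇒ {u1}
  — P admits the full trace.
Run σ = ⟨b⟩ on Q: start {v0}
  [1] b ⇒ no successor for Q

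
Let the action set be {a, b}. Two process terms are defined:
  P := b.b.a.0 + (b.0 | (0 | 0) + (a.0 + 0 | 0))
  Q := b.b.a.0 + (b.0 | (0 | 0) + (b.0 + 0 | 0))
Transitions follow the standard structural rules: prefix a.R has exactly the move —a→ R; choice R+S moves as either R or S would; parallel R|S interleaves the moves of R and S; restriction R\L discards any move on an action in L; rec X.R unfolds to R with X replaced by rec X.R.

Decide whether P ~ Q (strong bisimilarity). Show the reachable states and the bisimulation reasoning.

NO

Reachable graph of P (5 states):
  p0 = b.b.a.0 + (b.0 | (0 | 0) + (a.0 + 0 | 0)) ⊢ --a--▸ p1, --b--▸ p2, --b--▸ p3
  p1 = 0 ⊢ stopped
  p2 = 0 | (0 | 0) ⊢ stopped
  p3 = b.a.0 ⊢ --b--▸ p4
  p4 = a.0 ⊢ --a--▸ p1
Reachable graph of Q (5 states):
  q0 = b.b.a.0 + (b.0 | (0 | 0) + (b.0 + 0 | 0)) ⊢ --b--▸ q1, --b--▸ q2, --b--▸ q3
  q1 = 0 ⊢ stopped
  q2 = 0 | (0 | 0) ⊢ stopped
  q3 = b.a.0 ⊢ --b--▸ q4
  q4 = a.0 ⊢ --a--▸ q1
Partition-refinement fixed point:
  B0 = {p0}
  B1 = {p1, p2, q1, q2}
  B2 = {p3, q3}
  B3 = {p4, q4}
  B4 = {q0}
p0 ∈ B0, q0 ∈ B4 → different blocks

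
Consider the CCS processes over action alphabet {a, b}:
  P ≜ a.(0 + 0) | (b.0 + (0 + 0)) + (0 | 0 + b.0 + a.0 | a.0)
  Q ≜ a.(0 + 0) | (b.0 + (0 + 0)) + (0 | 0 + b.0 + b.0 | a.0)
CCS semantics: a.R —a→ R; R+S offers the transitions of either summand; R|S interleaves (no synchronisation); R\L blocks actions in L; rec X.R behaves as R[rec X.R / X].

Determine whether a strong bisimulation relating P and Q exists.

P's transition system — 8 states:
  m0 = a.(0 + 0) | (b.0 + (0 + 0)) + (0 | 0 + b.0 + a.0 | a.0) | =a=> m1, =a=> m2, =a=> m3, =b=> m4, =b=> m5
  m1 = (0 + 0) | (b.0 + (0 + 0)) | =b=> m6
  m2 = 0 | a.0 | =a=> m7
  m3 = a.0 | 0 | =a=> m7
  m4 = 0 | (no moves)
  m5 = a.(0 + 0) | 0 | =a=> m6
  m6 = (0 + 0) | 0 | (no moves)
  m7 = 0 | 0 | (no moves)
Q's transition system — 8 states:
  n0 = a.(0 + 0) | (b.0 + (0 + 0)) + (0 | 0 + b.0 + b.0 | a.0) | =a=> n1, =a=> n2, =b=> n3, =b=> n4, =b=> n5
  n1 = (0 + 0) | (b.0 + (0 + 0)) | =b=> n6
  n2 = b.0 | 0 | =b=> n7
  n3 = 0 | (no moves)
  n4 = 0 | a.0 | =a=> n7
  n5 = a.(0 + 0) | 0 | =a=> n6
  n6 = (0 + 0) | 0 | (no moves)
  n7 = 0 | 0 | (no moves)
Partition-refinement fixed point:
  B0 = {m0}
  B1 = {m2, m3, m5, n4, n5}
  B2 = {m4, m6, m7, n3, n6, n7}
  B3 = {m1, n1, n2}
  B4 = {n0}
m0 ∈ B0, n0 ∈ B4 → different blocks

NO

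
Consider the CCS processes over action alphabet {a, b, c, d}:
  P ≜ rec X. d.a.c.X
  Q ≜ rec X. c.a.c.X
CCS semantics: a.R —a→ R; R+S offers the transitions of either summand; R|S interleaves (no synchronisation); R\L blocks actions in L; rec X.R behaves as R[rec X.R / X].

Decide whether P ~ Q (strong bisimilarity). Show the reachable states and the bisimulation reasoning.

Reachable graph of P (3 states):
  s0 = rec X. d.a.c.X :: ··d··> s1
  s1 = a.c.(rec X. d.a.c.X) :: ··a··> s2
  s2 = c.(rec X. d.a.c.X) :: ··c··> s0
Reachable graph of Q (3 states):
  t0 = rec X. c.a.c.X :: ··c··> t1
  t1 = a.c.(rec X. c.a.c.X) :: ··a··> t2
  t2 = c.(rec X. c.a.c.X) :: ··c··> t0
Bisimilarity quotient blocks:
  B0 = {s0}
  B1 = {s1}
  B2 = {s2}
  B3 = {t0}
  B4 = {t1}
  B5 = {t2}
s0 ∈ B0, t0 ∈ B3 → different blocks

P ≁ Q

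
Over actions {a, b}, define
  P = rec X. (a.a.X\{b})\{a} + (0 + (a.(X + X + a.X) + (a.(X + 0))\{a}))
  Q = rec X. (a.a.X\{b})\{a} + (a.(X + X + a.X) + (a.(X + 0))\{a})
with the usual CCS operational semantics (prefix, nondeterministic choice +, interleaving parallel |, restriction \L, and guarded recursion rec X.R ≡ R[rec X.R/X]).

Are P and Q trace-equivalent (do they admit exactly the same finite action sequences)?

trace-equivalent

Reachable graph of P (2 states):
  p0 = rec X. (a.a.X\{b})\{a} + (0 + (a.(X + X + a.X) + (a.(X + 0))\{a})) | =a=> p1
  p1 = (rec X. (a.a.X\{b})\{a} + (0 + (a.(X + X + a.X) + (a.(X + 0))\{a}))) + (rec X. (a.a.X\{b})\{a} + (0 + (a.(X + X + a.X) + (a.(X + 0))\{a}))) + a.(rec X. (a.a.X\{b})\{a} + (0 + (a.(X + X + a.X) + (a.(X + 0))\{a}))) | =a=> p0, =a=> p1
Reachable graph of Q (2 states):
  q0 = rec X. (a.a.X\{b})\{a} + (a.(X + X + a.X) + (a.(X + 0))\{a}) | =a=> q1
  q1 = (rec X. (a.a.X\{b})\{a} + (a.(X + X + a.X) + (a.(X + 0))\{a})) + (rec X. (a.a.X\{b})\{a} + (a.(X + X + a.X) + (a.(X + 0))\{a})) + a.(rec X. (a.a.X\{b})\{a} + (a.(X + X + a.X) + (a.(X + 0))\{a})) | =a=> q0, =a=> q1
Partition-refinement fixed point:
  B0 = {p0, p1, q0, q1}
p0 ∈ B0, q0 ∈ B0 → same block
Bisimilar ⇒ trace-equivalent.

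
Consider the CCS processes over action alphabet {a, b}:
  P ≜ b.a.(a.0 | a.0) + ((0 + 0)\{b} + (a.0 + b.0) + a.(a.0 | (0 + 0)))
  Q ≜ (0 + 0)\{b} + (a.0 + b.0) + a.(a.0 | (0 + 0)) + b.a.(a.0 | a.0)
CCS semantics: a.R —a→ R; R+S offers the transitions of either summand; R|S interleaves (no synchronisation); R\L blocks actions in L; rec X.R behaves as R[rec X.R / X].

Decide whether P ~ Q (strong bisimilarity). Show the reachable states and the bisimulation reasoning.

LTS(P): 9 reachable states
  p0 = b.a.(a.0 | a.0) + ((0 + 0)\{b} + (a.0 + b.0) + a.(a.0 | (0 + 0))) has moves —a→ p1, —a→ p2, —b→ p1, —b→ p3
  p1 = 0 has moves ·
  p2 = a.0 | (0 + 0) has moves —a→ p4
  p3 = a.(a.0 | a.0) has moves —a→ p5
  p4 = 0 | (0 + 0) has moves ·
  p5 = a.0 | a.0 has moves —a→ p6, —a→ p7
  p6 = 0 | a.0 has moves —a→ p8
  p7 = a.0 | 0 has moves —a→ p8
  p8 = 0 | 0 has moves ·
LTS(Q): 9 reachable states
  q0 = (0 + 0)\{b} + (a.0 + b.0) + a.(a.0 | (0 + 0)) + b.a.(a.0 | a.0) has moves —a→ q1, —a→ q2, —b→ q1, —b→ q3
  q1 = 0 has moves ·
  q2 = a.0 | (0 + 0) has moves —a→ q4
  q3 = a.(a.0 | a.0) has moves —a→ q5
  q4 = 0 | (0 + 0) has moves ·
  q5 = a.0 | a.0 has moves —a→ q6, —a→ q7
  q6 = 0 | a.0 has moves —a→ q8
  q7 = a.0 | 0 has moves —a→ q8
  q8 = 0 | 0 has moves ·
Partition-refinement fixed point:
  B0 = {p0, q0}
  B1 = {p1, p4, p8, q1, q4, q8}
  B2 = {p2, p6, p7, q2, q6, q7}
  B3 = {p3, q3}
  B4 = {p5, q5}
p0 ∈ B0, q0 ∈ B0 → same block

bisimilar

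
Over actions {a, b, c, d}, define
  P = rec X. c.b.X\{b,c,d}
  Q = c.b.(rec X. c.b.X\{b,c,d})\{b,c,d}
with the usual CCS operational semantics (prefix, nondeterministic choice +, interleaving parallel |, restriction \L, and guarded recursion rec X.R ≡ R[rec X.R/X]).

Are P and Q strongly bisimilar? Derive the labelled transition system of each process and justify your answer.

Reachable graph of P (3 states):
  p0 = rec X. c.b.X\{b,c,d} ⊢ ··c··> p1
  p1 = b.(rec X. c.b.X\{b,c,d})\{b,c,d} ⊢ ··b··> p2
  p2 = (rec X. c.b.X\{b,c,d})\{b,c,d} ⊢ ∅
Reachable graph of Q (3 states):
  q0 = c.b.(rec X. c.b.X\{b,c,d})\{b,c,d} ⊢ ··c··> q1
  q1 = b.(rec X. c.b.X\{b,c,d})\{b,c,d} ⊢ ··b··> q2
  q2 = (rec X. c.b.X\{b,c,d})\{b,c,d} ⊢ ∅
Bisimilarity quotient blocks:
  B0 = {p0, q0}
  B1 = {p1, q1}
  B2 = {p2, q2}
p0 ∈ B0, q0 ∈ B0 → same block

YES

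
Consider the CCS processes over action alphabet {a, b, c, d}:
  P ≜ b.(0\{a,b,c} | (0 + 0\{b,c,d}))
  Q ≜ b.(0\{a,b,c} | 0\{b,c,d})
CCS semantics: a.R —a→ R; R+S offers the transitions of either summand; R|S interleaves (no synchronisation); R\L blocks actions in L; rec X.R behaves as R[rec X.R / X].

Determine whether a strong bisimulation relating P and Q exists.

YES

Reachable graph of P (2 states):
  p0 = b.(0\{a,b,c} | (0 + 0\{b,c,d})) :: ··b··> p1
  p1 = 0\{a,b,c} | (0 + 0\{b,c,d}) :: deadlocked
Reachable graph of Q (2 states):
  q0 = b.(0\{a,b,c} | 0\{b,c,d}) :: ··b··> q1
  q1 = 0\{a,b,c} | 0\{b,c,d} :: deadlocked
Partition-refinement fixed point:
  B0 = {p0, q0}
  B1 = {p1, q1}
p0 ∈ B0, q0 ∈ B0 → same block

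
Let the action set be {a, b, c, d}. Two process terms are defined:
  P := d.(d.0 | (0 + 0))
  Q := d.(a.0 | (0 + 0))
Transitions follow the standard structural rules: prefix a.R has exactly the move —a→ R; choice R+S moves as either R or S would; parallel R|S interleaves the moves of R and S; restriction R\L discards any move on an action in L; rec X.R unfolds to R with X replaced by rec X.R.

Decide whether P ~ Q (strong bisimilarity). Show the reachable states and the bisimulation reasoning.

P's transition system — 3 states:
  m0 = d.(d.0 | (0 + 0)) | --d--▸ m1
  m1 = d.0 | (0 + 0) | --d--▸ m2
  m2 = 0 | (0 + 0) | (no moves)
Q's transition system — 3 states:
  n0 = d.(a.0 | (0 + 0)) | --d--▸ n1
  n1 = a.0 | (0 + 0) | --a--▸ n2
  n2 = 0 | (0 + 0) | (no moves)
Coarsest stable partition (strong bisimilarity classes):
  B0 = {m0}
  B1 = {m1}
  B2 = {m2, n2}
  B3 = {n0}
  B4 = {n1}
m0 ∈ B0, n0 ∈ B3 → different blocks

NO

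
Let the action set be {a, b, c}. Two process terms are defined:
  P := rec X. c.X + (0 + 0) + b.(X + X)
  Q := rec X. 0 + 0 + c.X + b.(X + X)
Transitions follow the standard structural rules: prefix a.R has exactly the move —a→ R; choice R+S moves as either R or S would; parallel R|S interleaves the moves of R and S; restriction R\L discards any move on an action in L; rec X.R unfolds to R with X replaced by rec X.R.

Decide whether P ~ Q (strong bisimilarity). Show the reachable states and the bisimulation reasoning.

LTS(P): 2 reachable states
  m0 = rec X. c.X + (0 + 0) + b.(X + X) has moves —b→ m1, —c→ m0
  m1 = (rec X. c.X + (0 + 0) + b.(X + X)) + (rec X. c.X + (0 + 0) + b.(X + X)) has moves —b→ m1, —c→ m0
LTS(Q): 2 reachable states
  n0 = rec X. 0 + 0 + c.X + b.(X + X) has moves —b→ n1, —c→ n0
  n1 = (rec X. 0 + 0 + c.X + b.(X + X)) + (rec X. 0 + 0 + c.X + b.(X + X)) has moves —b→ n1, —c→ n0
Coarsest stable partition (strong bisimilarity classes):
  B0 = {m0, m1, n0, n1}
m0 ∈ B0, n0 ∈ B0 → same block

P ~ Q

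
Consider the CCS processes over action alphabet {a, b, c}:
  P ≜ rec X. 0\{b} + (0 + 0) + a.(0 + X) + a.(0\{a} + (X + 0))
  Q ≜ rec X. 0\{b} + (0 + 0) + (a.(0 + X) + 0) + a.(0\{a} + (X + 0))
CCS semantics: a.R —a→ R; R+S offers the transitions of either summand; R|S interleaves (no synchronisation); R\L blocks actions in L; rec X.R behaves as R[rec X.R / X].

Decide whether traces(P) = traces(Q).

Reachable graph of P (3 states):
  s0 = rec X. 0\{b} + (0 + 0) + a.(0 + X) + a.(0\{a} + (X + 0)) :: =a=> s1, =a=> s2
  s1 = 0 + (rec X. 0\{b} + (0 + 0) + a.(0 + X) + a.(0\{a} + (X + 0))) :: =a=> s1, =a=> s2
  s2 = 0\{a} + ((rec X. 0\{b} + (0 + 0) + a.(0 + X) + a.(0\{a} + (X + 0))) + 0) :: =a=> s1, =a=> s2
Reachable graph of Q (3 states):
  t0 = rec X. 0\{b} + (0 + 0) + (a.(0 + X) + 0) + a.(0\{a} + (X + 0)) :: =a=> t1, =a=> t2
  t1 = 0 + (rec X. 0\{b} + (0 + 0) + (a.(0 + X) + 0) + a.(0\{a} + (X + 0))) :: =a=> t1, =a=> t2
  t2 = 0\{a} + ((rec X. 0\{b} + (0 + 0) + (a.(0 + X) + 0) + a.(0\{a} + (X + 0))) + 0) :: =a=> t1, =a=> t2
Bisimilarity quotient blocks:
  B0 = {s0, s1, s2, t0, t1, t2}
s0 ∈ B0, t0 ∈ B0 → same block
Bisimilar ⇒ trace-equivalent.

traces(P) = traces(Q)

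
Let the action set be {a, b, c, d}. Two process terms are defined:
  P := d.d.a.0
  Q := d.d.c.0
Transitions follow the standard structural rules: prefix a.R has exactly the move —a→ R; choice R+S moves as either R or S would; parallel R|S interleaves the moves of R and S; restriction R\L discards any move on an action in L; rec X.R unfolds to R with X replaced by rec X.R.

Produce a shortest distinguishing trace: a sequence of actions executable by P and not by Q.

dda

Reachable graph of P (4 states):
  s0 = d.d.a.0 ⊢ --d--▸ s1
  s1 = d.a.0 ⊢ --d--▸ s2
  s2 = a.0 ⊢ --a--▸ s3
  s3 = 0 ⊢ stopped
Reachable graph of Q (4 states):
  t0 = d.d.c.0 ⊢ --d--▸ t1
  t1 = d.c.0 ⊢ --d--▸ t2
  t2 = c.0 ⊢ --c--▸ t3
  t3 = 0 ⊢ stopped
Run σ = ⟨dda⟩ on P: start {s0}
  after d @ step 1: {s1}
  after d @ step 2: {s2}
  after a @ step 3: {s3}
  ✓ P
Run σ = ⟨dda⟩ on Q: start {t0}
  after d @ step 1: {t1}
  after d @ step 2: {t2}
  after a @ step 3: ∅  — Q cannot continue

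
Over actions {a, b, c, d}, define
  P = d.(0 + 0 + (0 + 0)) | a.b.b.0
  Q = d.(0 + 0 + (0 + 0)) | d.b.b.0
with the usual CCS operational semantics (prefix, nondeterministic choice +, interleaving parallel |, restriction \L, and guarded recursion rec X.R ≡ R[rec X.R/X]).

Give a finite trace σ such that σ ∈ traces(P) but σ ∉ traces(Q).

a

LTS(P): 8 reachable states
  u0 = d.(0 + 0 + (0 + 0)) | a.b.b.0 | —a→ u1, —d→ u2
  u1 = d.(0 + 0 + (0 + 0)) | b.b.0 | —b→ u3, —d→ u4
  u2 = (0 + 0 + (0 + 0)) | a.b.b.0 | —a→ u4
  u3 = d.(0 + 0 + (0 + 0)) | b.0 | —b→ u5, —d→ u6
  u4 = (0 + 0 + (0 + 0)) | b.b.0 | —b→ u6
  u5 = d.(0 + 0 + (0 + 0)) | 0 | —d→ u7
  u6 = (0 + 0 + (0 + 0)) | b.0 | —b→ u7
  u7 = (0 + 0 + (0 + 0)) | 0 | stopped
LTS(Q): 8 reachable states
  v0 = d.(0 + 0 + (0 + 0)) | d.b.b.0 | —d→ v1, —d→ v2
  v1 = (0 + 0 + (0 + 0)) | d.b.b.0 | —d→ v3
  v2 = d.(0 + 0 + (0 + 0)) | b.b.0 | —b→ v4, —d→ v3
  v3 = (0 + 0 + (0 + 0)) | b.b.0 | —b→ v5
  v4 = d.(0 + 0 + (0 + 0)) | b.0 | —b→ v6, —d→ v5
  v5 = (0 + 0 + (0 + 0)) | b.0 | —b→ v7
  v6 = d.(0 + 0 + (0 + 0)) | 0 | —d→ v7
  v7 = (0 + 0 + (0 + 0)) | 0 | stopped
Run σ = ⟨a⟩ on P: start {u0}
  [1] a ⇒ {u1}
  P completes σ.
Run σ = ⟨a⟩ on Q: start {v0}
  [1] a ⇒ no successor for Q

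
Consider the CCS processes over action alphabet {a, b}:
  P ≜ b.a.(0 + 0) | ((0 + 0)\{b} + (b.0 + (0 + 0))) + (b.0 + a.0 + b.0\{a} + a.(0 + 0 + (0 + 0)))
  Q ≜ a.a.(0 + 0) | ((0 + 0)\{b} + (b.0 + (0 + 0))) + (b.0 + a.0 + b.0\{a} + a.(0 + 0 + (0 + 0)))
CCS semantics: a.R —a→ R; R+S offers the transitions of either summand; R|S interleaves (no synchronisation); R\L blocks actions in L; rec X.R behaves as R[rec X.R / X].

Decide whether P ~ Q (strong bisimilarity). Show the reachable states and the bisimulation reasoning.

Reachable graph of P (9 states):
  p0 = b.a.(0 + 0) | ((0 + 0)\{b} + (b.0 + (0 + 0))) + (b.0 + a.0 + b.0\{a} + a.(0 + 0 + (0 + 0))) | =a=> p1, =a=> p2, =b=> p1, =b=> p3, =b=> p4, =b=> p5
  p1 = 0 | ·
  p2 = 0 + 0 + (0 + 0) | ·
  p3 = 0\{a} | ·
  p4 = a.(0 + 0) | ((0 + 0)\{b} + (b.0 + (0 + 0))) | =a=> p6, =b=> p7
  p5 = b.a.(0 + 0) | 0 | =b=> p7
  p6 = (0 + 0) | ((0 + 0)\{b} + (b.0 + (0 + 0))) | =b=> p8
  p7 = a.(0 + 0) | 0 | =a=> p8
  p8 = (0 + 0) | 0 | ·
Reachable graph of Q (9 states):
  q0 = a.a.(0 + 0) | ((0 + 0)\{b} + (b.0 + (0 + 0))) + (b.0 + a.0 + b.0\{a} + a.(0 + 0 + (0 + 0))) | =a=> q1, =a=> q2, =a=> q3, =b=> q1, =b=> q4, =b=> q5
  q1 = 0 | ·
  q2 = 0 + 0 + (0 + 0) | ·
  q3 = a.(0 + 0) | ((0 + 0)\{b} + (b.0 + (0 + 0))) | =a=> q6, =b=> q7
  q4 = 0\{a} | ·
  q5 = a.a.(0 + 0) | 0 | =a=> q7
  q6 = (0 + 0) | ((0 + 0)\{b} + (b.0 + (0 + 0))) | =b=> q8
  q7 = a.(0 + 0) | 0 | =a=> q8
  q8 = (0 + 0) | 0 | ·
Coarsest stable partition (strong bisimilarity classes):
  B0 = {p0}
  B1 = {p1, p2, p3, p8, q1, q2, q4, q8}
  B2 = {p4, q3}
  B3 = {p6, q6}
  B4 = {p7, q7}
  B5 = {p5}
  B6 = {q0}
  B7 = {q5}
p0 ∈ B0, q0 ∈ B6 → different blocks

not bisimilar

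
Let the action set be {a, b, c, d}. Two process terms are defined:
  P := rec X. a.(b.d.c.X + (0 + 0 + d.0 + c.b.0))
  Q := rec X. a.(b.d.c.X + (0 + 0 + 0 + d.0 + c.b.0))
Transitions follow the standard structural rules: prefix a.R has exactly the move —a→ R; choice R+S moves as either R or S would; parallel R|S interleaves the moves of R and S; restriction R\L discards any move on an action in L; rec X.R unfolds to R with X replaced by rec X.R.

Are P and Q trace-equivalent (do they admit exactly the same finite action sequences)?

trace-equivalent

LTS(P): 6 reachable states
  u0 = rec X. a.(b.d.c.X + (0 + 0 + d.0 + c.b.0)) → —a→ u1
  u1 = b.d.c.(rec X. a.(b.d.c.X + (0 + 0 + d.0 + c.b.0))) + (0 + 0 + d.0 + c.b.0) → —b→ u2, —c→ u3, —d→ u4
  u2 = d.c.(rec X. a.(b.d.c.X + (0 + 0 + d.0 + c.b.0))) → —d→ u5
  u3 = b.0 → —b→ u4
  u4 = 0 → stopped
  u5 = c.(rec X. a.(b.d.c.X + (0 + 0 + d.0 + c.b.0))) → —c→ u0
LTS(Q): 6 reachable states
  v0 = rec X. a.(b.d.c.X + (0 + 0 + 0 + d.0 + c.b.0)) → —a→ v1
  v1 = b.d.c.(rec X. a.(b.d.c.X + (0 + 0 + 0 + d.0 + c.b.0))) + (0 + 0 + 0 + d.0 + c.b.0) → —b→ v2, —c→ v3, —d→ v4
  v2 = d.c.(rec X. a.(b.d.c.X + (0 + 0 + 0 + d.0 + c.b.0))) → —d→ v5
  v3 = b.0 → —b→ v4
  v4 = 0 → stopped
  v5 = c.(rec X. a.(b.d.c.X + (0 + 0 + 0 + d.0 + c.b.0))) → —c→ v0
Coarsest stable partition (strong bisimilarity classes):
  B0 = {u0, v0}
  B1 = {u1, v1}
  B2 = {u2, v2}
  B3 = {u5, v5}
  B4 = {u4, v4}
  B5 = {u3, v3}
u0 ∈ B0, v0 ∈ B0 → same block
Bisimilar ⇒ trace-equivalent.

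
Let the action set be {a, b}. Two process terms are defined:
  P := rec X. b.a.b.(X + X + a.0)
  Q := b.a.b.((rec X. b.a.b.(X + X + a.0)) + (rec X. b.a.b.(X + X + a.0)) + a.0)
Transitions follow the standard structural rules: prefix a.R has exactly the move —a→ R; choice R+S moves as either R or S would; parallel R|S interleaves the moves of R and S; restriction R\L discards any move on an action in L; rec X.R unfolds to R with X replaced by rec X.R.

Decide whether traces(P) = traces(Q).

P's transition system — 5 states:
  u0 = rec X. b.a.b.(X + X + a.0) → —b→ u1
  u1 = a.b.((rec X. b.a.b.(X + X + a.0)) + (rec X. b.a.b.(X + X + a.0)) + a.0) → —a→ u2
  u2 = b.((rec X. b.a.b.(X + X + a.0)) + (rec X. b.a.b.(X + X + a.0)) + a.0) → —b→ u3
  u3 = (rec X. b.a.b.(X + X + a.0)) + (rec X. b.a.b.(X + X + a.0)) + a.0 → —a→ u4, —b→ u1
  u4 = 0 → deadlocked
Q's transition system — 5 states:
  v0 = b.a.b.((rec X. b.a.b.(X + X + a.0)) + (rec X. b.a.b.(X + X + a.0)) + a.0) → —b→ v1
  v1 = a.b.((rec X. b.a.b.(X + X + a.0)) + (rec X. b.a.b.(X + X + a.0)) + a.0) → —a→ v2
  v2 = b.((rec X. b.a.b.(X + X + a.0)) + (rec X. b.a.b.(X + X + a.0)) + a.0) → —b→ v3
  v3 = (rec X. b.a.b.(X + X + a.0)) + (rec X. b.a.b.(X + X + a.0)) + a.0 → —a→ v4, —b→ v1
  v4 = 0 → deadlocked
Coarsest stable partition (strong bisimilarity classes):
  B0 = {u0, v0}
  B1 = {u1, v1}
  B2 = {u2, v2}
  B3 = {u3, v3}
  B4 = {u4, v4}
u0 ∈ B0, v0 ∈ B0 → same block
Bisimilar ⇒ trace-equivalent.

YES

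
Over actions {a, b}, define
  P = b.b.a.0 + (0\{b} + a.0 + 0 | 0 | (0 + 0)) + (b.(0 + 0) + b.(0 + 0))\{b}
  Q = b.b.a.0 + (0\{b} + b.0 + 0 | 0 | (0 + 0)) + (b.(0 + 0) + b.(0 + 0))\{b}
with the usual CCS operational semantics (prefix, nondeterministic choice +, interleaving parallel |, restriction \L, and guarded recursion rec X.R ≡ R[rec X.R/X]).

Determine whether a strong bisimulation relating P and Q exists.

Reachable graph of P (4 states):
  u0 = b.b.a.0 + (0\{b} + a.0 + 0 | 0 | (0 + 0)) + (b.(0 + 0) + b.(0 + 0))\{b} ⊢ =a=> u1, =b=> u2
  u1 = 0 ⊢ (no moves)
  u2 = b.a.0 ⊢ =b=> u3
  u3 = a.0 ⊢ =a=> u1
Reachable graph of Q (4 states):
  v0 = b.b.a.0 + (0\{b} + b.0 + 0 | 0 | (0 + 0)) + (b.(0 + 0) + b.(0 + 0))\{b} ⊢ =b=> v1, =b=> v2
  v1 = 0 ⊢ (no moves)
  v2 = b.a.0 ⊢ =b=> v3
  v3 = a.0 ⊢ =a=> v1
Coarsest stable partition (strong bisimilarity classes):
  B0 = {u0}
  B1 = {u1, v1}
  B2 = {u2, v2}
  B3 = {u3, v3}
  B4 = {v0}
u0 ∈ B0, v0 ∈ B4 → different blocks

NO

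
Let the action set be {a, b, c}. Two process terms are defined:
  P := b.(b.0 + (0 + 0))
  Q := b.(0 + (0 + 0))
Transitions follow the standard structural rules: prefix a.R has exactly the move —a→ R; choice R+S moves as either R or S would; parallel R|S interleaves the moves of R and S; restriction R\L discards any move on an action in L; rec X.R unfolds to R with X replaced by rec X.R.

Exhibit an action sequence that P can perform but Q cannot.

bb

LTS(P): 3 reachable states
  s0 = b.(b.0 + (0 + 0)) :: --b--▸ s1
  s1 = b.0 + (0 + 0) :: --b--▸ s2
  s2 = 0 :: (no moves)
LTS(Q): 2 reachable states
  t0 = b.(0 + (0 + 0)) :: --b--▸ t1
  t1 = 0 + (0 + 0) :: (no moves)
Run σ = ⟨bb⟩ on P: start {s0}
  after b @ step 1: {s1}
  after b @ step 2: {s2}
  ✓ P
Run σ = ⟨bb⟩ on Q: start {t0}
  after b @ step 1: {t1}
  after b @ step 2: no successor for Q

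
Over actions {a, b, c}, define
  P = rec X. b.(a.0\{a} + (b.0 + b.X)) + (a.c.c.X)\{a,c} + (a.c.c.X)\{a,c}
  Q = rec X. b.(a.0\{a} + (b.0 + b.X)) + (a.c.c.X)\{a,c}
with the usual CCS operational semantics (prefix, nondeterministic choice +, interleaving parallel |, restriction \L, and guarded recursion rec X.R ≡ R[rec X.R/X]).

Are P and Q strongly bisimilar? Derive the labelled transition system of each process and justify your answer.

P's transition system — 4 states:
  m0 = rec X. b.(a.0\{a} + (b.0 + b.X)) + (a.c.c.X)\{a,c} + (a.c.c.X)\{a,c} has moves -b-> m1
  m1 = a.0\{a} + (b.0 + b.(rec X. b.(a.0\{a} + (b.0 + b.X)) + (a.c.c.X)\{a,c} + (a.c.c.X)\{a,c})) has moves -a-> m2, -b-> m0, -b-> m3
  m2 = 0\{a} has moves (no moves)
  m3 = 0 has moves (no moves)
Q's transition system — 4 states:
  n0 = rec X. b.(a.0\{a} + (b.0 + b.X)) + (a.c.c.X)\{a,c} has moves -b-> n1
  n1 = a.0\{a} + (b.0 + b.(rec X. b.(a.0\{a} + (b.0 + b.X)) + (a.c.c.X)\{a,c})) has moves -a-> n2, -b-> n0, -b-> n3
  n2 = 0\{a} has moves (no moves)
  n3 = 0 has moves (no moves)
Coarsest stable partition (strong bisimilarity classes):
  B0 = {m0, n0}
  B1 = {m1, n1}
  B2 = {m2, m3, n2, n3}
m0 ∈ B0, n0 ∈ B0 → same block

P ~ Q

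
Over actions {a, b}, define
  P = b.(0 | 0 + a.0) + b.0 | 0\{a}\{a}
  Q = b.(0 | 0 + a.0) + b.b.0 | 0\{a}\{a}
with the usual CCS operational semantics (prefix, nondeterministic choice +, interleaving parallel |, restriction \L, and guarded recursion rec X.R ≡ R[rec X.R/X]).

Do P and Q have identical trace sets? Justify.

traces(P) ≠ traces(Q) — witness ⟨bb⟩

LTS(P): 4 reachable states
  s0 = b.(0 | 0 + a.0) + b.0 | 0\{a}\{a} :: --b--▸ s1, --b--▸ s2
  s1 = 0 | 0 + a.0 :: --a--▸ s3
  s2 = 0 | 0\{a}\{a} :: ·
  s3 = 0 :: ·
LTS(Q): 5 reachable states
  t0 = b.(0 | 0 + a.0) + b.b.0 | 0\{a}\{a} :: --b--▸ t1, --b--▸ t2
  t1 = 0 | 0 + a.0 :: --a--▸ t3
  t2 = b.0 | 0\{a}\{a} :: --b--▸ t4
  t3 = 0 :: ·
  t4 = 0 | 0\{a}\{a} :: ·
Run σ = ⟨bb⟩ on Q: start {t0}
  after b @ step 1: {t1, t2}
  after b @ step 2: {t4}
  — Q admits the full trace.
Run σ = ⟨bb⟩ on P: start {s0}
  after b @ step 1: {s1, s2}
  after b @ step 2: no successor for P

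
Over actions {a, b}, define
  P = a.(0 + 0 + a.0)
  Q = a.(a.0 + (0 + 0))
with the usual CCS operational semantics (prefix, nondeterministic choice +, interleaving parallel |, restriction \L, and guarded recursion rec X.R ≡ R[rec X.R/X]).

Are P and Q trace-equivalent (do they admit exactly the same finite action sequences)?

YES

P's transition system — 3 states:
  u0 = a.(0 + 0 + a.0) has moves --a--▸ u1
  u1 = 0 + 0 + a.0 has moves --a--▸ u2
  u2 = 0 has moves ∅
Q's transition system — 3 states:
  v0 = a.(a.0 + (0 + 0)) has moves --a--▸ v1
  v1 = a.0 + (0 + 0) has moves --a--▸ v2
  v2 = 0 has moves ∅
Coarsest stable partition (strong bisimilarity classes):
  B0 = {u0, v0}
  B1 = {u1, v1}
  B2 = {u2, v2}
u0 ∈ B0, v0 ∈ B0 → same block
Bisimilar ⇒ trace-equivalent.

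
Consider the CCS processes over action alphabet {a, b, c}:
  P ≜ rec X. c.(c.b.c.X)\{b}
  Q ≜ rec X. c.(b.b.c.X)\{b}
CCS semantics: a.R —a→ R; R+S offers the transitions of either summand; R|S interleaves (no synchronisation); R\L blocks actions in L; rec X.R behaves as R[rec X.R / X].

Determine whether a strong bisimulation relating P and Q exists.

P's transition system — 3 states:
  s0 = rec X. c.(c.b.c.X)\{b} ⊢ -c-> s1
  s1 = (c.b.c.(rec X. c.(c.b.c.X)\{b}))\{b} ⊢ -c-> s2
  s2 = (b.c.(rec X. c.(c.b.c.X)\{b}))\{b} ⊢ ·
Q's transition system — 2 states:
  t0 = rec X. c.(b.b.c.X)\{b} ⊢ -c-> t1
  t1 = (b.b.c.(rec X. c.(b.b.c.X)\{b}))\{b} ⊢ ·
Partition-refinement fixed point:
  B0 = {s0}
  B1 = {s1, t0}
  B2 = {s2, t1}
s0 ∈ B0, t0 ∈ B1 → different blocks

P ≁ Q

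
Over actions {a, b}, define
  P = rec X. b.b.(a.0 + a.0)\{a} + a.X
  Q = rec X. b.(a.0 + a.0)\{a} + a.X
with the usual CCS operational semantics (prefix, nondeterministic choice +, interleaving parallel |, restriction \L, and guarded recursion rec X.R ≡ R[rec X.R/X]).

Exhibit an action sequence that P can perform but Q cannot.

bb

Reachable graph of P (3 states):
  s0 = rec X. b.b.(a.0 + a.0)\{a} + a.X → —a→ s0, —b→ s1
  s1 = b.(a.0 + a.0)\{a} → —b→ s2
  s2 = (a.0 + a.0)\{a} → ∅
Reachable graph of Q (2 states):
  t0 = rec X. b.(a.0 + a.0)\{a} + a.X → —a→ t0, —b→ t1
  t1 = (a.0 + a.0)\{a} → ∅
Executing bb from P (initial set {s0}):
  [1] b ⇒ {s1}
  [2] b ⇒ {s2}
  P completes σ.
Executing bb from Q (initial set {t0}):
  [1] b ⇒ {t1}
  [2] b ⇒ ∅  — Q cannot continue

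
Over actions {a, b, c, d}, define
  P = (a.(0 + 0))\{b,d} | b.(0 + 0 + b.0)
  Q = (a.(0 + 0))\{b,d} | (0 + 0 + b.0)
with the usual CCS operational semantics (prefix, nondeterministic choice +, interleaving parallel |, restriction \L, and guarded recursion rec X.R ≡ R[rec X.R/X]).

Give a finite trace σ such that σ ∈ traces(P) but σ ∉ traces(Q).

bb

P's transition system — 6 states:
  p0 = (a.(0 + 0))\{b,d} | b.(0 + 0 + b.0) ⊢ --a--▸ p1, --b--▸ p2
  p1 = (0 + 0)\{b,d} | b.(0 + 0 + b.0) ⊢ --b--▸ p3
  p2 = (a.(0 + 0))\{b,d} | (0 + 0 + b.0) ⊢ --a--▸ p3, --b--▸ p4
  p3 = (0 + 0)\{b,d} | (0 + 0 + b.0) ⊢ --b--▸ p5
  p4 = (a.(0 + 0))\{b,d} | 0 ⊢ --a--▸ p5
  p5 = (0 + 0)\{b,d} | 0 ⊢ ∅
Q's transition system — 4 states:
  q0 = (a.(0 + 0))\{b,d} | (0 + 0 + b.0) ⊢ --a--▸ q1, --b--▸ q2
  q1 = (0 + 0)\{b,d} | (0 + 0 + b.0) ⊢ --b--▸ q3
  q2 = (a.(0 + 0))\{b,d} | 0 ⊢ --a--▸ q3
  q3 = (0 + 0)\{b,d} | 0 ⊢ ∅
Executing bb from P (initial set {p0}):
  [1] b ⇒ {p2}
  [2] b ⇒ {p4}
  ✓ P
Executing bb from Q (initial set {q0}):
  [1] b ⇒ {q2}
  [2] b ⇒ ∅ (Q stuck)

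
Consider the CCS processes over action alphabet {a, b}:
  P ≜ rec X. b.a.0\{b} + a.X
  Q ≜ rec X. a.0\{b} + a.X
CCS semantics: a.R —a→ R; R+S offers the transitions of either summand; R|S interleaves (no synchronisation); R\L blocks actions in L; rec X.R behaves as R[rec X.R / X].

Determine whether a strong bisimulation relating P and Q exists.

P's transition system — 3 states:
  u0 = rec X. b.a.0\{b} + a.X ⊢ --a--▸ u0, --b--▸ u1
  u1 = a.0\{b} ⊢ --a--▸ u2
  u2 = 0\{b} ⊢ (no moves)
Q's transition system — 2 states:
  v0 = rec X. a.0\{b} + a.X ⊢ --a--▸ v0, --a--▸ v1
  v1 = 0\{b} ⊢ (no moves)
Bisimilarity quotient blocks:
  B0 = {u0}
  B1 = {u1}
  B2 = {u2, v1}
  B3 = {v0}
u0 ∈ B0, v0 ∈ B3 → different blocks

P ≁ Q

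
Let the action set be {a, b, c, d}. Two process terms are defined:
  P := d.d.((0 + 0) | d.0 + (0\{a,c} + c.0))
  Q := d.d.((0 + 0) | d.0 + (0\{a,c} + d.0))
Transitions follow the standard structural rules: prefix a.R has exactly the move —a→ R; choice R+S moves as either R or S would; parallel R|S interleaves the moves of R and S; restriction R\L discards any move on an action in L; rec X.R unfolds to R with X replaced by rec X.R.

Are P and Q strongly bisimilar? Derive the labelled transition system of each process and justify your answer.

Reachable graph of P (5 states):
  p0 = d.d.((0 + 0) | d.0 + (0\{a,c} + c.0)) | -d-> p1
  p1 = d.((0 + 0) | d.0 + (0\{a,c} + c.0)) | -d-> p2
  p2 = (0 + 0) | d.0 + (0\{a,c} + c.0) | -c-> p3, -d-> p4
  p3 = 0 | deadlocked
  p4 = (0 + 0) | 0 | deadlocked
Reachable graph of Q (5 states):
  q0 = d.d.((0 + 0) | d.0 + (0\{a,c} + d.0)) | -d-> q1
  q1 = d.((0 + 0) | d.0 + (0\{a,c} + d.0)) | -d-> q2
  q2 = (0 + 0) | d.0 + (0\{a,c} + d.0) | -d-> q3, -d-> q4
  q3 = (0 + 0) | 0 | deadlocked
  q4 = 0 | deadlocked
Partition-refinement fixed point:
  B0 = {p0}
  B1 = {p1}
  B2 = {p2}
  B3 = {p3, p4, q3, q4}
  B4 = {q0}
  B5 = {q1}
  B6 = {q2}
p0 ∈ B0, q0 ∈ B4 → different blocks

P ≁ Q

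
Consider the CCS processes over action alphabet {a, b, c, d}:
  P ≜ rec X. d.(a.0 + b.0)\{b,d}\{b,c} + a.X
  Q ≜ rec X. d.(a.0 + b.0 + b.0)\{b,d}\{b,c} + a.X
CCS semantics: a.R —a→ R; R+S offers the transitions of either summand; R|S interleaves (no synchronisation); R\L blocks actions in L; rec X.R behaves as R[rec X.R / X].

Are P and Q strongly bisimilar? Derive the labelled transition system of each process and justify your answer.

P's transition system — 3 states:
  p0 = rec X. d.(a.0 + b.0)\{b,d}\{b,c} + a.X ⊢ --a--▸ p0, --d--▸ p1
  p1 = (a.0 + b.0)\{b,d}\{b,c} ⊢ --a--▸ p2
  p2 = 0\{b,d}\{b,c} ⊢ ·
Q's transition system — 3 states:
  q0 = rec X. d.(a.0 + b.0 + b.0)\{b,d}\{b,c} + a.X ⊢ --a--▸ q0, --d--▸ q1
  q1 = (a.0 + b.0 + b.0)\{b,d}\{b,c} ⊢ --a--▸ q2
  q2 = 0\{b,d}\{b,c} ⊢ ·
Bisimilarity quotient blocks:
  B0 = {p0, q0}
  B1 = {p1, q1}
  B2 = {p2, q2}
p0 ∈ B0, q0 ∈ B0 → same block

bisimilar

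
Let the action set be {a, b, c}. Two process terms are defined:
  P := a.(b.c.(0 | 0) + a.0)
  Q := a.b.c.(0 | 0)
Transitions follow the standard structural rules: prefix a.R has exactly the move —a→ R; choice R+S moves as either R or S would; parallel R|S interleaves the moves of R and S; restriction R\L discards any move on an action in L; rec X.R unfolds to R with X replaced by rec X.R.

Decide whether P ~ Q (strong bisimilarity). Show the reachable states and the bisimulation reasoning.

P ≁ Q

LTS(P): 5 reachable states
  u0 = a.(b.c.(0 | 0) + a.0) ⊢ -a-> u1
  u1 = b.c.(0 | 0) + a.0 ⊢ -a-> u2, -b-> u3
  u2 = 0 ⊢ deadlocked
  u3 = c.(0 | 0) ⊢ -c-> u4
  u4 = 0 | 0 ⊢ deadlocked
LTS(Q): 4 reachable states
  v0 = a.b.c.(0 | 0) ⊢ -a-> v1
  v1 = b.c.(0 | 0) ⊢ -b-> v2
  v2 = c.(0 | 0) ⊢ -c-> v3
  v3 = 0 | 0 ⊢ deadlocked
Partition-refinement fixed point:
  B0 = {u0}
  B1 = {u1}
  B2 = {u2, u4, v3}
  B3 = {u3, v2}
  B4 = {v0}
  B5 = {v1}
u0 ∈ B0, v0 ∈ B4 → different blocks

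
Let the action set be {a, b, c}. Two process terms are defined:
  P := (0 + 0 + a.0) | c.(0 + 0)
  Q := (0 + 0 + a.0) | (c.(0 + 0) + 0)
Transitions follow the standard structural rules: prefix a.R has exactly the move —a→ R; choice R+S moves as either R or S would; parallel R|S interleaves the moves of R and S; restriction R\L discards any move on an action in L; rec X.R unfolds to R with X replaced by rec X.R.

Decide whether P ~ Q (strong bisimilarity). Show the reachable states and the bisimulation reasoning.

P ~ Q

LTS(P): 4 reachable states
  p0 = (0 + 0 + a.0) | c.(0 + 0) | =a=> p1, =c=> p2
  p1 = 0 | c.(0 + 0) | =c=> p3
  p2 = (0 + 0 + a.0) | (0 + 0) | =a=> p3
  p3 = 0 | (0 + 0) | ∅
LTS(Q): 4 reachable states
  q0 = (0 + 0 + a.0) | (c.(0 + 0) + 0) | =a=> q1, =c=> q2
  q1 = 0 | (c.(0 + 0) + 0) | =c=> q3
  q2 = (0 + 0 + a.0) | (0 + 0) | =a=> q3
  q3 = 0 | (0 + 0) | ∅
Partition-refinement fixed point:
  B0 = {p0, q0}
  B1 = {p2, q2}
  B2 = {p3, q3}
  B3 = {p1, q1}
p0 ∈ B0, q0 ∈ B0 → same block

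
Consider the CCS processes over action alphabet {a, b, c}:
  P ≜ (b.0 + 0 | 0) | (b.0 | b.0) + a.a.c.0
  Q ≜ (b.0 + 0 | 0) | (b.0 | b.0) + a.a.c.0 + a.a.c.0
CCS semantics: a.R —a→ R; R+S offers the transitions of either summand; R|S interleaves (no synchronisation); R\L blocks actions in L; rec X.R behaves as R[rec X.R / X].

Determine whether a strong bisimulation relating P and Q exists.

Reachable graph of P (11 states):
  p0 = (b.0 + 0 | 0) | (b.0 | b.0) + a.a.c.0 | ··a··> p1, ··b··> p2, ··b··> p3, ··b··> p4
  p1 = a.c.0 | ··a··> p5
  p2 = (b.0 + 0 | 0) | (0 | b.0) | ··b··> p6, ··b··> p7
  p3 = (b.0 + 0 | 0) | (b.0 | 0) | ··b··> p6, ··b··> p8
  p4 = 0 | (b.0 | b.0) | ··b··> p7, ··b··> p8
  p5 = c.0 | ··c··> p9
  p6 = (b.0 + 0 | 0) | (0 | 0) | ··b··> p10
  p7 = 0 | (0 | b.0) | ··b··> p10
  p8 = 0 | (b.0 | 0) | ··b··> p10
  p9 = 0 | ∅
  p10 = 0 | (0 | 0) | ∅
Reachable graph of Q (11 states):
  q0 = (b.0 + 0 | 0) | (b.0 | b.0) + a.a.c.0 + a.a.c.0 | ··a··> q1, ··b··> q2, ··b··> q3, ··b··> q4
  q1 = a.c.0 | ··a··> q5
  q2 = (b.0 + 0 | 0) | (0 | b.0) | ··b··> q6, ··b··> q7
  q3 = (b.0 + 0 | 0) | (b.0 | 0) | ··b··> q6, ··b··> q8
  q4 = 0 | (b.0 | b.0) | ··b··> q7, ··b··> q8
  q5 = c.0 | ··c··> q9
  q6 = (b.0 + 0 | 0) | (0 | 0) | ··b··> q10
  q7 = 0 | (0 | b.0) | ··b··> q10
  q8 = 0 | (b.0 | 0) | ··b··> q10
  q9 = 0 | ∅
  q10 = 0 | (0 | 0) | ∅
Bisimilarity quotient blocks:
  B0 = {p0, q0}
  B1 = {p2, p3, p4, q2, q3, q4}
  B2 = {p6, p7, p8, q6, q7, q8}
  B3 = {p10, p9, q10, q9}
  B4 = {p1, q1}
  B5 = {p5, q5}
p0 ∈ B0, q0 ∈ B0 → same block

bisimilar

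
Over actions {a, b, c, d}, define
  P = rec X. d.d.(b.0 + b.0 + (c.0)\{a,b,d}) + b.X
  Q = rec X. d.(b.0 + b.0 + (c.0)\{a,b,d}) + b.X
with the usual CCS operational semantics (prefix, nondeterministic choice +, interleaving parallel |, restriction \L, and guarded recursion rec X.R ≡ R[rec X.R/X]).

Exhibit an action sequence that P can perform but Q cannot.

Reachable graph of P (5 states):
  m0 = rec X. d.d.(b.0 + b.0 + (c.0)\{a,b,d}) + b.X | =b=> m0, =d=> m1
  m1 = d.(b.0 + b.0 + (c.0)\{a,b,d}) | =d=> m2
  m2 = b.0 + b.0 + (c.0)\{a,b,d} | =b=> m3, =c=> m4
  m3 = 0 | (no moves)
  m4 = 0\{a,b,d} | (no moves)
Reachable graph of Q (4 states):
  n0 = rec X. d.(b.0 + b.0 + (c.0)\{a,b,d}) + b.X | =b=> n0, =d=> n1
  n1 = b.0 + b.0 + (c.0)\{a,b,d} | =b=> n2, =c=> n3
  n2 = 0 | (no moves)
  n3 = 0\{a,b,d} | (no moves)
Executing dd from P (initial set {m0}):
  [1] d ⇒ {m1}
  [2] d ⇒ {m2}
  P completes σ.
Executing dd from Q (initial set {n0}):
  [1] d ⇒ {n1}
  [2] d ⇒ ∅  — Q cannot continue

dd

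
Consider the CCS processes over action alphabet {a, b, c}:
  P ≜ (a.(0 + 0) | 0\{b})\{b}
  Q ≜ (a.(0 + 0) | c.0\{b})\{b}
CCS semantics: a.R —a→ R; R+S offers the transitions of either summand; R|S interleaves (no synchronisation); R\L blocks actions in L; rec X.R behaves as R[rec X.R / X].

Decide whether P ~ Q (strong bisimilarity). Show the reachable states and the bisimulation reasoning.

NO

Reachable graph of P (2 states):
  p0 = (a.(0 + 0) | 0\{b})\{b} | -a-> p1
  p1 = ((0 + 0) | 0\{b})\{b} | stopped
Reachable graph of Q (4 states):
  q0 = (a.(0 + 0) | c.0\{b})\{b} | -a-> q1, -c-> q2
  q1 = ((0 + 0) | c.0\{b})\{b} | -c-> q3
  q2 = (a.(0 + 0) | 0\{b})\{b} | -a-> q3
  q3 = ((0 + 0) | 0\{b})\{b} | stopped
Bisimilarity quotient blocks:
  B0 = {p0, q2}
  B1 = {p1, q3}
  B2 = {q0}
  B3 = {q1}
p0 ∈ B0, q0 ∈ B2 → different blocks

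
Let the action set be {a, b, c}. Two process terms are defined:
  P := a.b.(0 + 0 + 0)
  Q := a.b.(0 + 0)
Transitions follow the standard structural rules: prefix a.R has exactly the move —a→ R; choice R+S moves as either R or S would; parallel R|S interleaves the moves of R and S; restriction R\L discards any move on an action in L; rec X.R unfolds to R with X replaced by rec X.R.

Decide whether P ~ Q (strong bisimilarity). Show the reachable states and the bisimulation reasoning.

YES

P's transition system — 3 states:
  m0 = a.b.(0 + 0 + 0) has moves —a→ m1
  m1 = b.(0 + 0 + 0) has moves —b→ m2
  m2 = 0 + 0 + 0 has moves ∅
Q's transition system — 3 states:
  n0 = a.b.(0 + 0) has moves —a→ n1
  n1 = b.(0 + 0) has moves —b→ n2
  n2 = 0 + 0 has moves ∅
Bisimilarity quotient blocks:
  B0 = {m0, n0}
  B1 = {m1, n1}
  B2 = {m2, n2}
m0 ∈ B0, n0 ∈ B0 → same block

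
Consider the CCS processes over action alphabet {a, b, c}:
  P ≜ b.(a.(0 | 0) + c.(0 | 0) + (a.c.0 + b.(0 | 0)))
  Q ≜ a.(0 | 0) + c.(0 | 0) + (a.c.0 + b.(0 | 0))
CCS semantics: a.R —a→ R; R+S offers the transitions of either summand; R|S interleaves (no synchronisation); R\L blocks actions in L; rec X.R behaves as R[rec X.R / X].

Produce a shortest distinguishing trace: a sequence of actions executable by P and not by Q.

LTS(P): 5 reachable states
  p0 = b.(a.(0 | 0) + c.(0 | 0) + (a.c.0 + b.(0 | 0))) | ··b··> p1
  p1 = a.(0 | 0) + c.(0 | 0) + (a.c.0 + b.(0 | 0)) | ··a··> p2, ··a··> p3, ··b··> p2, ··c··> p2
  p2 = 0 | 0 | deadlocked
  p3 = c.0 | ··c··> p4
  p4 = 0 | deadlocked
LTS(Q): 4 reachable states
  q0 = a.(0 | 0) + c.(0 | 0) + (a.c.0 + b.(0 | 0)) | ··a··> q1, ··a··> q2, ··b··> q1, ··c··> q1
  q1 = 0 | 0 | deadlocked
  q2 = c.0 | ··c··> q3
  q3 = 0 | deadlocked
Run σ = ⟨ba⟩ on P: start {p0}
  step 1 (b): {p1}
  step 2 (a): {p2, p3}
  ✓ P
Run σ = ⟨ba⟩ on Q: start {q0}
  step 1 (b): {q1}
  step 2 (a): ∅ (Q stuck)

ba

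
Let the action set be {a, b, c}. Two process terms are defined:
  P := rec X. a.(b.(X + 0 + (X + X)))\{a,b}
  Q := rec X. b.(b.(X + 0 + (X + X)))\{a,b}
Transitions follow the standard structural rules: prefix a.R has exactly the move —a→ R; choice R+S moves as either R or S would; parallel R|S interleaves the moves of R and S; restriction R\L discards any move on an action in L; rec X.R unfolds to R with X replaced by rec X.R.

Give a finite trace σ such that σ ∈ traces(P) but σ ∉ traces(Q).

a

Reachable graph of P (2 states):
  s0 = rec X. a.(b.(X + 0 + (X + X)))\{a,b} → -a-> s1
  s1 = (b.((rec X. a.(b.(X + 0 + (X + X)))\{a,b}) + 0 + ((rec X. a.(b.(X + 0 + (X + X)))\{a,b}) + (rec X. a.(b.(X + 0 + (X + X)))\{a,b}))))\{a,b} → ∅
Reachable graph of Q (2 states):
  t0 = rec X. b.(b.(X + 0 + (X + X)))\{a,b} → -b-> t1
  t1 = (b.((rec X. b.(b.(X + 0 + (X + X)))\{a,b}) + 0 + ((rec X. b.(b.(X + 0 + (X + X)))\{a,b}) + (rec X. b.(b.(X + 0 + (X + X)))\{a,b}))))\{a,b} → ∅
Run σ = ⟨a⟩ on P: start {s0}
  step 1 (a): {s1}
  P completes σ.
Run σ = ⟨a⟩ on Q: start {t0}
  step 1 (a): ∅ (Q stuck)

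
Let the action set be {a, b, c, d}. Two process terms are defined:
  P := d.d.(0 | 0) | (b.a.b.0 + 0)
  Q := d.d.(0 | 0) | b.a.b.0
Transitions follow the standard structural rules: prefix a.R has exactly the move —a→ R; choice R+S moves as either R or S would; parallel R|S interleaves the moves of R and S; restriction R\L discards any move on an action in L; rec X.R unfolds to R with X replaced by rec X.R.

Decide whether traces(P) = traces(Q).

trace-equivalent

Reachable graph of P (12 states):
  m0 = d.d.(0 | 0) | (b.a.b.0 + 0) :: --b--▸ m1, --d--▸ m2
  m1 = d.d.(0 | 0) | a.b.0 :: --a--▸ m3, --d--▸ m4
  m2 = d.(0 | 0) | (b.a.b.0 + 0) :: --b--▸ m4, --d--▸ m5
  m3 = d.d.(0 | 0) | b.0 :: --b--▸ m6, --d--▸ m7
  m4 = d.(0 | 0) | a.b.0 :: --a--▸ m7, --d--▸ m8
  m5 = 0 | 0 | (b.a.b.0 + 0) :: --b--▸ m8
  m6 = d.d.(0 | 0) | 0 :: --d--▸ m9
  m7 = d.(0 | 0) | b.0 :: --b--▸ m9, --d--▸ m10
  m8 = 0 | 0 | a.b.0 :: --a--▸ m10
  m9 = d.(0 | 0) | 0 :: --d--▸ m11
  m10 = 0 | 0 | b.0 :: --b--▸ m11
  m11 = 0 | 0 | 0 :: (no moves)
Reachable graph of Q (12 states):
  n0 = d.d.(0 | 0) | b.a.b.0 :: --b--▸ n1, --d--▸ n2
  n1 = d.d.(0 | 0) | a.b.0 :: --a--▸ n3, --d--▸ n4
  n2 = d.(0 | 0) | b.a.b.0 :: --b--▸ n4, --d--▸ n5
  n3 = d.d.(0 | 0) | b.0 :: --b--▸ n6, --d--▸ n7
  n4 = d.(0 | 0) | a.b.0 :: --a--▸ n7, --d--▸ n8
  n5 = 0 | 0 | b.a.b.0 :: --b--▸ n8
  n6 = d.d.(0 | 0) | 0 :: --d--▸ n9
  n7 = d.(0 | 0) | b.0 :: --b--▸ n9, --d--▸ n10
  n8 = 0 | 0 | a.b.0 :: --a--▸ n10
  n9 = d.(0 | 0) | 0 :: --d--▸ n11
  n10 = 0 | 0 | b.0 :: --b--▸ n11
  n11 = 0 | 0 | 0 :: (no moves)
Partition-refinement fixed point:
  B0 = {m0, n0}
  B1 = {m1, n1}
  B2 = {m3, n3}
  B3 = {m7, n7}
  B4 = {m9, n9}
  B5 = {m11, n11}
  B6 = {m10, n10}
  B7 = {m6, n6}
  B8 = {m4, n4}
  B9 = {m8, n8}
  B10 = {m2, n2}
  B11 = {m5, n5}
m0 ∈ B0, n0 ∈ B0 → same block
Bisimilar ⇒ trace-equivalent.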